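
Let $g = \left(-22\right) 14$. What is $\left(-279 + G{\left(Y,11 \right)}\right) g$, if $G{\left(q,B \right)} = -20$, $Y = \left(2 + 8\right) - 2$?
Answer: $92092$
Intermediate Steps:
$Y = 8$ ($Y = 10 - 2 = 8$)
$g = -308$
$\left(-279 + G{\left(Y,11 \right)}\right) g = \left(-279 - 20\right) \left(-308\right) = \left(-299\right) \left(-308\right) = 92092$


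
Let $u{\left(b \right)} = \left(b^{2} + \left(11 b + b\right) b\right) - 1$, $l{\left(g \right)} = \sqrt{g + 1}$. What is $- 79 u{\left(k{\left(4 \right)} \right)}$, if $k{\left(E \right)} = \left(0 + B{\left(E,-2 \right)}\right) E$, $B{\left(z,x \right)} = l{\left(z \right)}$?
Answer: $-82081$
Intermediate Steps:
$l{\left(g \right)} = \sqrt{1 + g}$
$B{\left(z,x \right)} = \sqrt{1 + z}$
$k{\left(E \right)} = E \sqrt{1 + E}$ ($k{\left(E \right)} = \left(0 + \sqrt{1 + E}\right) E = \sqrt{1 + E} E = E \sqrt{1 + E}$)
$u{\left(b \right)} = -1 + 13 b^{2}$ ($u{\left(b \right)} = \left(b^{2} + 12 b b\right) - 1 = \left(b^{2} + 12 b^{2}\right) - 1 = 13 b^{2} - 1 = -1 + 13 b^{2}$)
$- 79 u{\left(k{\left(4 \right)} \right)} = - 79 \left(-1 + 13 \left(4 \sqrt{1 + 4}\right)^{2}\right) = - 79 \left(-1 + 13 \left(4 \sqrt{5}\right)^{2}\right) = - 79 \left(-1 + 13 \cdot 80\right) = - 79 \left(-1 + 1040\right) = \left(-79\right) 1039 = -82081$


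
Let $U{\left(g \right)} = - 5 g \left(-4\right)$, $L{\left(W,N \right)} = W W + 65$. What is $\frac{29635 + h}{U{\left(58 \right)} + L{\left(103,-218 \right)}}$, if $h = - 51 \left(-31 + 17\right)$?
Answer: $\frac{30349}{11834} \approx 2.5646$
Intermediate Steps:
$h = 714$ ($h = \left(-51\right) \left(-14\right) = 714$)
$L{\left(W,N \right)} = 65 + W^{2}$ ($L{\left(W,N \right)} = W^{2} + 65 = 65 + W^{2}$)
$U{\left(g \right)} = 20 g$
$\frac{29635 + h}{U{\left(58 \right)} + L{\left(103,-218 \right)}} = \frac{29635 + 714}{20 \cdot 58 + \left(65 + 103^{2}\right)} = \frac{30349}{1160 + \left(65 + 10609\right)} = \frac{30349}{1160 + 10674} = \frac{30349}{11834}$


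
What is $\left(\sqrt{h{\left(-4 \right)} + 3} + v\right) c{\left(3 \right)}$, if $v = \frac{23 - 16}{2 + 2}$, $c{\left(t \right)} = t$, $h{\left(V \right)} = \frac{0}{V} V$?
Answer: $\frac{21}{4} + 3 \sqrt{3} \approx 10.446$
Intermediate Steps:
$h{\left(V \right)} = 0$ ($h{\left(V \right)} = 0 V = 0$)
$v = \frac{7}{4} \approx 1.75$
$\left(\sqrt{h{\left(-4 \right)} + 3} + v\right) c{\left(3 \right)} = \left(\sqrt{0 + 3} + \frac{7}{4}\right) 3 = \left(\sqrt{3} + \frac{7}{4}\right) 3 = \left(\frac{7}{4} + \sqrt{3}\right) 3 = \frac{21}{4} + 3 \sqrt{3}$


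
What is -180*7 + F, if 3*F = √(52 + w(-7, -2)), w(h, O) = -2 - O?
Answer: -1260 + 2*√13/3 ≈ -1257.6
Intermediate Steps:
F = 2*√13/3 (F = √(52 + (-2 - 1*(-2)))/3 = √(52 + (-2 + 2))/3 = √(52 + 0)/3 = √52/3 = (2*√13)/3 = 2*√13/3 ≈ 2.4037)
-180*7 + F = -180*7 + 2*√13/3 = -30*42 + 2*√13/3 = -1260 + 2*√13/3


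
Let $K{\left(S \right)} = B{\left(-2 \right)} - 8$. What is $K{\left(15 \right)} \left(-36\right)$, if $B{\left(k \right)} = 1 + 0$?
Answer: $252$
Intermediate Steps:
$B{\left(k \right)} = 1$
$K{\left(S \right)} = -7$ ($K{\left(S \right)} = 1 - 8 = -7$)
$K{\left(15 \right)} \left(-36\right) = \left(-7\right) \left(-36\right) = 252$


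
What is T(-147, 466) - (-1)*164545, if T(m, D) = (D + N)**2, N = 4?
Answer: 385445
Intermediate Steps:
T(m, D) = (4 + D)**2 (T(m, D) = (D + 4)**2 = (4 + D)**2)
T(-147, 466) - (-1)*164545 = (4 + 466)**2 - (-1)*164545 = 470**2 - 1*(-164545) = 220900 + 164545 = 385445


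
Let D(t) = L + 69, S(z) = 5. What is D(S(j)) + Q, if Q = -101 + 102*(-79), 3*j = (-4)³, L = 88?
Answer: -8002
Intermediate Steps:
j = -64/3 (j = (⅓)*(-4)³ = (⅓)*(-64) = -64/3 ≈ -21.333)
D(t) = 157 (D(t) = 88 + 69 = 157)
Q = -8159 (Q = -101 - 8058 = -8159)
D(S(j)) + Q = 157 - 8159 = -8002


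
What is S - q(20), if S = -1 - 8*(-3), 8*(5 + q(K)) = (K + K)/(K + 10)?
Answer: 167/6 ≈ 27.833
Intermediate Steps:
q(K) = -5 + K/(4*(10 + K)) (q(K) = -5 + ((K + K)/(K + 10))/8 = -5 + ((2*K)/(10 + K))/8 = -5 + (2*K/(10 + K))/8 = -5 + K/(4*(10 + K)))
S = 23 (S = -1 + 24 = 23)
S - q(20) = 23 - (-200 - 19*20)/(4*(10 + 20)) = 23 - (-200 - 380)/(4*30) = 23 - (-580)/(4*30) = 23 - 1*(-29/6) = 23 + 29/6 = 167/6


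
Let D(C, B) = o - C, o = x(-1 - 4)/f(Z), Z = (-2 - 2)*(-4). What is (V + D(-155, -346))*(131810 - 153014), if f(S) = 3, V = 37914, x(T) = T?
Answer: -807179736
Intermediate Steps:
Z = 16 (Z = -4*(-4) = 16)
o = -5/3 (o = (-1 - 4)/3 = -5*1/3 = -5/3 ≈ -1.6667)
D(C, B) = -5/3 - C
(V + D(-155, -346))*(131810 - 153014) = (37914 + (-5/3 - 1*(-155)))*(131810 - 153014) = (37914 + (-5/3 + 155))*(-21204) = (37914 + 460/3)*(-21204) = (114202/3)*(-21204) = -807179736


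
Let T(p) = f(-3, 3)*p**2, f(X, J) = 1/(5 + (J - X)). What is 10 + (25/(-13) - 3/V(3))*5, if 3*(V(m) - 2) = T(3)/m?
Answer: -2030/299 ≈ -6.7893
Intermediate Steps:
f(X, J) = 1/(5 + J - X)
T(p) = p**2/11 (T(p) = p**2/(5 + 3 - 1*(-3)) = p**2/(5 + 3 + 3) = p**2/11)
V(m) = 2 + 3/(11*m) (V(m) = 2 + (((1/11)*3**2)/m)/3 = 2 + (((1/11)*9)/m)/3 = 2 + (9/(11*m))/3 = 2 + 3/(11*m))
10 + (25/(-13) - 3/V(3))*5 = 10 + (25/(-13) - 3/(2 + (3/11)/3))*5 = 10 + (25*(-1/13) - 3/(2 + (3/11)*(1/3)))*5 = 10 + (-25/13 - 3/(2 + 1/11))*5 = 10 + (-25/13 - 3/23/11)*5 = 10 + (-25/13 - 3*11/23)*5 = 10 + (-25/13 - 33/23)*5 = 10 - 1004/299*5 = 10 - 5020/299 = -2030/299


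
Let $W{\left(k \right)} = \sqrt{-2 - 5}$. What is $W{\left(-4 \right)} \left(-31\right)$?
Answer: $- 31 i \sqrt{7} \approx - 82.018 i$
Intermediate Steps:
$W{\left(k \right)} = i \sqrt{7}$ ($W{\left(k \right)} = \sqrt{-7} = i \sqrt{7}$)
$W{\left(-4 \right)} \left(-31\right) = i \sqrt{7} \left(-31\right) = - 31 i \sqrt{7}$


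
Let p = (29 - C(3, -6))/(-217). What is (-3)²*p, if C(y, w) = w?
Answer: -45/31 ≈ -1.4516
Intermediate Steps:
p = -5/31 (p = (29 - 1*(-6))/(-217) = (29 + 6)*(-1/217) = 35*(-1/217) = -5/31 ≈ -0.16129)
(-3)²*p = (-3)²*(-5/31) = 9*(-5/31) = -45/31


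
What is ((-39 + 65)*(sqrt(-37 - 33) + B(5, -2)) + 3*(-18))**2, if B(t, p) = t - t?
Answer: -44404 - 2808*I*sqrt(70) ≈ -44404.0 - 23493.0*I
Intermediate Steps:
B(t, p) = 0
((-39 + 65)*(sqrt(-37 - 33) + B(5, -2)) + 3*(-18))**2 = ((-39 + 65)*(sqrt(-37 - 33) + 0) + 3*(-18))**2 = (26*(sqrt(-70) + 0) - 54)**2 = (26*(I*sqrt(70) + 0) - 54)**2 = (26*(I*sqrt(70)) - 54)**2 = (26*I*sqrt(70) - 54)**2 = (-54 + 26*I*sqrt(70))**2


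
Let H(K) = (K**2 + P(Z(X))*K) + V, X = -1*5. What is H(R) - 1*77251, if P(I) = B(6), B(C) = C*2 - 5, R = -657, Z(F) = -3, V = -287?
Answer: 349512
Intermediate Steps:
X = -5
B(C) = -5 + 2*C (B(C) = 2*C - 5 = -5 + 2*C)
P(I) = 7 (P(I) = -5 + 2*6 = -5 + 12 = 7)
H(K) = -287 + K**2 + 7*K (H(K) = (K**2 + 7*K) - 287 = -287 + K**2 + 7*K)
H(R) - 1*77251 = (-287 + (-657)**2 + 7*(-657)) - 1*77251 = (-287 + 431649 - 4599) - 77251 = 426763 - 77251 = 349512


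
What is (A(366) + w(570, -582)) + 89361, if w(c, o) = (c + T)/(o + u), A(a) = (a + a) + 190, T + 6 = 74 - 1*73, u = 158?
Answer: 38279427/424 ≈ 90282.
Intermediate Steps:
T = -5 (T = -6 + (74 - 1*73) = -6 + (74 - 73) = -6 + 1 = -5)
A(a) = 190 + 2*a (A(a) = 2*a + 190 = 190 + 2*a)
w(c, o) = (-5 + c)/(158 + o) (w(c, o) = (c - 5)/(o + 158) = (-5 + c)/(158 + o))
(A(366) + w(570, -582)) + 89361 = ((190 + 2*366) + (-5 + 570)/(158 - 582)) + 89361 = ((190 + 732) + 565/(-424)) + 89361 = (922 - 1/424*565) + 89361 = (922 - 565/424) + 89361 = 390363/424 + 89361 = 38279427/424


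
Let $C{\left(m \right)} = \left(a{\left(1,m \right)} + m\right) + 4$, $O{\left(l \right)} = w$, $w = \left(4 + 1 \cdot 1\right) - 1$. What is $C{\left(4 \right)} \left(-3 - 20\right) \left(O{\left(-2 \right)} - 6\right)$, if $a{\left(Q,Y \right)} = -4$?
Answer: $184$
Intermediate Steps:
$w = 4$ ($w = \left(4 + 1\right) - 1 = 5 - 1 = 4$)
$O{\left(l \right)} = 4$
$C{\left(m \right)} = m$ ($C{\left(m \right)} = \left(-4 + m\right) + 4 = m$)
$C{\left(4 \right)} \left(-3 - 20\right) \left(O{\left(-2 \right)} - 6\right) = 4 \left(-3 - 20\right) \left(4 - 6\right) = 4 \left(-23\right) \left(-2\right) = \left(-92\right) \left(-2\right) = 184$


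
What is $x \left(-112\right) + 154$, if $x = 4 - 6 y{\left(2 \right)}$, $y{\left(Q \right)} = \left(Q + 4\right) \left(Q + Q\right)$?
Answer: $15834$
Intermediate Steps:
$y{\left(Q \right)} = 2 Q \left(4 + Q\right)$ ($y{\left(Q \right)} = \left(4 + Q\right) 2 Q = 2 Q \left(4 + Q\right)$)
$x = -140$ ($x = 4 - 6 \cdot 2 \cdot 2 \left(4 + 2\right) = 4 - 6 \cdot 2 \cdot 2 \cdot 6 = 4 - 144 = -140$)
$x \left(-112\right) + 154 = \left(-140\right) \left(-112\right) + 154 = 15680 + 154 = 15834$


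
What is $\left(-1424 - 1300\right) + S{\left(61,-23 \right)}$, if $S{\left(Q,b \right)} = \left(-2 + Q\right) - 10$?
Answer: $-2675$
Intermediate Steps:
$S{\left(Q,b \right)} = -12 + Q$
$\left(-1424 - 1300\right) + S{\left(61,-23 \right)} = \left(-1424 - 1300\right) + \left(-12 + 61\right) = \left(-1424 - 1300\right) + 49 = -2724 + 49 = -2675$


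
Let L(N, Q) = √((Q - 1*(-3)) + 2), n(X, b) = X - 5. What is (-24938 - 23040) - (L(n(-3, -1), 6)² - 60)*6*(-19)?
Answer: -53564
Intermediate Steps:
n(X, b) = -5 + X
L(N, Q) = √(5 + Q) (L(N, Q) = √((Q + 3) + 2) = √((3 + Q) + 2) = √(5 + Q))
(-24938 - 23040) - (L(n(-3, -1), 6)² - 60)*6*(-19) = (-24938 - 23040) - ((√(5 + 6))² - 60)*6*(-19) = -47978 - ((√11)² - 60)*(-114) = -47978 - (11 - 60)*(-114) = -47978 - (-49)*(-114) = -47978 - 1*5586 = -47978 - 5586 = -53564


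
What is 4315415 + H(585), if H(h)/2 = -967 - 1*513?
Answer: 4312455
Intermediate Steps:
H(h) = -2960 (H(h) = 2*(-967 - 1*513) = 2*(-967 - 513) = 2*(-1480) = -2960)
4315415 + H(585) = 4315415 - 2960 = 4312455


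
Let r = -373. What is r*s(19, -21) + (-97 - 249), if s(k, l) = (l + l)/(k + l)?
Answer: -8179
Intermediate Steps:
s(k, l) = 2*l/(k + l) (s(k, l) = (2*l)/(k + l) = 2*l/(k + l))
r*s(19, -21) + (-97 - 249) = -746*(-21)/(19 - 21) + (-97 - 249) = -746*(-21)/(-2) - 346 = -746*(-21)*(-1)/2 - 346 = -373*21 - 346 = -7833 - 346 = -8179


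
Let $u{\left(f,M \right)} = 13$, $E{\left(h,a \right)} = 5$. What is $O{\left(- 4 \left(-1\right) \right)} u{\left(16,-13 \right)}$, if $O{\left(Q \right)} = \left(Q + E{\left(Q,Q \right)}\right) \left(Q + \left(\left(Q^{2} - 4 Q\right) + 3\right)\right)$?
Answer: $819$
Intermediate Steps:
$O{\left(Q \right)} = \left(5 + Q\right) \left(3 + Q^{2} - 3 Q\right)$ ($O{\left(Q \right)} = \left(Q + 5\right) \left(Q + \left(\left(Q^{2} - 4 Q\right) + 3\right)\right) = \left(5 + Q\right) \left(Q + \left(3 + Q^{2} - 4 Q\right)\right) = \left(5 + Q\right) \left(3 + Q^{2} - 3 Q\right)$)
$O{\left(- 4 \left(-1\right) \right)} u{\left(16,-13 \right)} = \left(15 + \left(- 4 \left(-1\right)\right)^{3} - 12 \left(- 4 \left(-1\right)\right) + 2 \left(- 4 \left(-1\right)\right)^{2}\right) 13 = \left(15 + \left(\left(-1\right) \left(-4\right)\right)^{3} - 12 \left(\left(-1\right) \left(-4\right)\right) + 2 \left(\left(-1\right) \left(-4\right)\right)^{2}\right) 13 = \left(15 + 4^{3} - 48 + 2 \cdot 4^{2}\right) 13 = \left(15 + 64 - 48 + 2 \cdot 16\right) 13 = \left(15 + 64 - 48 + 32\right) 13 = 63 \cdot 13 = 819$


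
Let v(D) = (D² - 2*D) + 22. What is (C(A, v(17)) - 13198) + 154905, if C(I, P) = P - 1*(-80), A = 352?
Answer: 142064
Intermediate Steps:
v(D) = 22 + D² - 2*D
C(I, P) = 80 + P (C(I, P) = P + 80 = 80 + P)
(C(A, v(17)) - 13198) + 154905 = ((80 + (22 + 17² - 2*17)) - 13198) + 154905 = ((80 + (22 + 289 - 34)) - 13198) + 154905 = ((80 + 277) - 13198) + 154905 = (357 - 13198) + 154905 = -12841 + 154905 = 142064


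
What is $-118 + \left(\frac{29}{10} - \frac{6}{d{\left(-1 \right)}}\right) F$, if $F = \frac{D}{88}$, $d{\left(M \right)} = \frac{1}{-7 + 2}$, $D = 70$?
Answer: $- \frac{8081}{88} \approx -91.83$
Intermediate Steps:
$d{\left(M \right)} = - \frac{1}{5}$ ($d{\left(M \right)} = \frac{1}{-5} = - \frac{1}{5}$)
$F = \frac{35}{44}$ ($F = \frac{70}{88} = 70 \cdot \frac{1}{88} = \frac{35}{44} \approx 0.79545$)
$-118 + \left(\frac{29}{10} - \frac{6}{d{\left(-1 \right)}}\right) F = -118 + \left(\frac{29}{10} - \frac{6}{- \frac{1}{5}}\right) \frac{35}{44} = -118 + \left(29 \cdot \frac{1}{10} - -30\right) \frac{35}{44} = -118 + \left(\frac{29}{10} + 30\right) \frac{35}{44} = -118 + \frac{329}{10} \cdot \frac{35}{44} = -118 + \frac{2303}{88} = - \frac{8081}{88}$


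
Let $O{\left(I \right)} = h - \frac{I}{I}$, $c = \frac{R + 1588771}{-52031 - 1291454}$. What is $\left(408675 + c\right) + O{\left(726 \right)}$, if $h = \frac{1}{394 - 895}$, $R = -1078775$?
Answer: $\frac{275072484982409}{673085985} \approx 4.0867 \cdot 10^{5}$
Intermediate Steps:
$c = - \frac{509996}{1343485}$ ($c = \frac{-1078775 + 1588771}{-52031 - 1291454} = \frac{509996}{-1343485} = 509996 \left(- \frac{1}{1343485}\right) = - \frac{509996}{1343485} \approx -0.37961$)
$h = - \frac{1}{501}$ ($h = \frac{1}{-501} = - \frac{1}{501} \approx -0.001996$)
$O{\left(I \right)} = - \frac{502}{501}$ ($O{\left(I \right)} = - \frac{1}{501} - \frac{I}{I} = - \frac{1}{501} - 1 = - \frac{502}{501}$)
$\left(408675 + c\right) + O{\left(726 \right)} = \left(408675 - \frac{509996}{1343485}\right) - \frac{502}{501} = \frac{549048222379}{1343485} - \frac{502}{501} = \frac{275072484982409}{673085985}$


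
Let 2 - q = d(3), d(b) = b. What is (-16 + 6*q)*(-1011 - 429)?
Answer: 31680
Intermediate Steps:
q = -1 (q = 2 - 1*3 = 2 - 3 = -1)
(-16 + 6*q)*(-1011 - 429) = (-16 + 6*(-1))*(-1011 - 429) = (-16 - 6)*(-1440) = -22*(-1440) = 31680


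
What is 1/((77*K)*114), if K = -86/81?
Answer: -27/251636 ≈ -0.00010730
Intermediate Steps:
K = -86/81 (K = -86*1/81 = -86/81 ≈ -1.0617)
1/((77*K)*114) = 1/((77*(-86/81))*114) = 1/(-6622/81*114) = 1/(-251636/27) = -27/251636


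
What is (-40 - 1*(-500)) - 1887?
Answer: -1427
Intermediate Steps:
(-40 - 1*(-500)) - 1887 = (-40 + 500) - 1887 = 460 - 1887 = -1427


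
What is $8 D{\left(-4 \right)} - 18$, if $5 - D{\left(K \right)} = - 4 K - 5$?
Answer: $-66$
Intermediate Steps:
$D{\left(K \right)} = 10 + 4 K$ ($D{\left(K \right)} = 5 - \left(- 4 K - 5\right) = 5 - \left(-5 - 4 K\right) = 5 + \left(5 + 4 K\right) = 10 + 4 K$)
$8 D{\left(-4 \right)} - 18 = 8 \left(10 + 4 \left(-4\right)\right) - 18 = 8 \left(10 - 16\right) - 18 = 8 \left(-6\right) - 18 = -48 - 18 = -66$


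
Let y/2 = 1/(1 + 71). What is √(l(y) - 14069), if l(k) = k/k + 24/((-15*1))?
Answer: 2*I*√87935/5 ≈ 118.62*I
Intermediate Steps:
y = 1/36 (y = 2/(1 + 71) = 2/72 = 2*(1/72) = 1/36 ≈ 0.027778)
l(k) = -⅗ (l(k) = 1 + 24/(-15) = 1 + 24*(-1/15) = 1 - 8/5 = -⅗)
√(l(y) - 14069) = √(-⅗ - 14069) = √(-70348/5) = 2*I*√87935/5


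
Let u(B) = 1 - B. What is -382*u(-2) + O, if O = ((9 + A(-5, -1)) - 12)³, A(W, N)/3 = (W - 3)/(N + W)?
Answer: -1145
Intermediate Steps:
A(W, N) = 3*(-3 + W)/(N + W) (A(W, N) = 3*((W - 3)/(N + W)) = 3*((-3 + W)/(N + W)) = 3*(-3 + W)/(N + W))
O = 1 (O = ((9 + 3*(-3 - 5)/(-1 - 5)) - 12)³ = ((9 + 3*(-8)/(-6)) - 12)³ = ((9 + 3*(-⅙)*(-8)) - 12)³ = ((9 + 4) - 12)³ = (13 - 12)³ = 1³ = 1)
-382*u(-2) + O = -382*(1 - 1*(-2)) + 1 = -382*(1 + 2) + 1 = -382*3 + 1 = -1146 + 1 = -1145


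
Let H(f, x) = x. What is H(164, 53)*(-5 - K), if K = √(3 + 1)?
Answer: -371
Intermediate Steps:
K = 2 (K = √4 = 2)
H(164, 53)*(-5 - K) = 53*(-5 - 1*2) = 53*(-5 - 2) = 53*(-7) = -371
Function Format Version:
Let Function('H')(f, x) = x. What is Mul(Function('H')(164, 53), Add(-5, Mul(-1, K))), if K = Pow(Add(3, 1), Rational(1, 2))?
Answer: -371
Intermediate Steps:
K = 2 (K = Pow(4, Rational(1, 2)) = 2)
Mul(Function('H')(164, 53), Add(-5, Mul(-1, K))) = Mul(53, Add(-5, Mul(-1, 2))) = Mul(53, Add(-5, -2)) = Mul(53, -7) = -371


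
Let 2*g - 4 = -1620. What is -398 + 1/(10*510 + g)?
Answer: -1708215/4292 ≈ -398.00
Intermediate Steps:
g = -808 (g = 2 + (½)*(-1620) = 2 - 810 = -808)
-398 + 1/(10*510 + g) = -398 + 1/(10*510 - 808) = -398 + 1/(5100 - 808) = -398 + 1/4292 = -1708215/4292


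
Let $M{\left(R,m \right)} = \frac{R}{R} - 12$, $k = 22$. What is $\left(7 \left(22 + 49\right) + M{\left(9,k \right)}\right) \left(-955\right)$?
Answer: $-464130$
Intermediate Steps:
$M{\left(R,m \right)} = -11$ ($M{\left(R,m \right)} = 1 - 12 = -11$)
$\left(7 \left(22 + 49\right) + M{\left(9,k \right)}\right) \left(-955\right) = \left(7 \left(22 + 49\right) - 11\right) \left(-955\right) = \left(7 \cdot 71 - 11\right) \left(-955\right) = \left(497 - 11\right) \left(-955\right) = 486 \left(-955\right) = -464130$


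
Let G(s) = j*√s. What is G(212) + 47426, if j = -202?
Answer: 47426 - 404*√53 ≈ 44485.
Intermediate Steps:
G(s) = -202*√s
G(212) + 47426 = -404*√53 + 47426 = 47426 - 404*√53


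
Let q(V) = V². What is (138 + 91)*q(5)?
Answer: 5725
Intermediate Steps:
(138 + 91)*q(5) = (138 + 91)*5² = 229*25 = 5725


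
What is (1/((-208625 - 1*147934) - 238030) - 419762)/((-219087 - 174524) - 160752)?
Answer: 249585867819/329618141807 ≈ 0.75720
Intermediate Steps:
(1/((-208625 - 1*147934) - 238030) - 419762)/((-219087 - 174524) - 160752) = (1/((-208625 - 147934) - 238030) - 419762)/(-393611 - 160752) = (1/(-356559 - 238030) - 419762)/(-554363) = (1/(-594589) - 419762)*(-1/554363) = (-1/594589 - 419762)*(-1/554363) = -249585867819/594589*(-1/554363) = 249585867819/329618141807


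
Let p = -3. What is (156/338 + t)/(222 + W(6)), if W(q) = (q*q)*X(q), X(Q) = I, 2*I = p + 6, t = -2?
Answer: -5/897 ≈ -0.0055741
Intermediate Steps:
I = 3/2 (I = (-3 + 6)/2 = (½)*3 = 3/2 ≈ 1.5000)
X(Q) = 3/2
W(q) = 3*q²/2 (W(q) = (q*q)*(3/2) = q²*(3/2) = 3*q²/2)
(156/338 + t)/(222 + W(6)) = (156/338 - 2)/(222 + (3/2)*6²) = (156*(1/338) - 2)/(222 + (3/2)*36) = (6/13 - 2)/(222 + 54) = -20/13/276 = -20/13*1/276 = -5/897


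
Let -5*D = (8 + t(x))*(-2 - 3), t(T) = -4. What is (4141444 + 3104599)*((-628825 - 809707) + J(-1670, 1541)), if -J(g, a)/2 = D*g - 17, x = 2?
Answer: -10326611228934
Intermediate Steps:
D = 4 (D = -(8 - 4)*(-2 - 3)/5 = -4*(-5)/5 = -⅕*(-20) = 4)
J(g, a) = 34 - 8*g (J(g, a) = -2*(4*g - 17) = -2*(-17 + 4*g) = 34 - 8*g)
(4141444 + 3104599)*((-628825 - 809707) + J(-1670, 1541)) = (4141444 + 3104599)*((-628825 - 809707) + (34 - 8*(-1670))) = 7246043*(-1438532 + (34 + 13360)) = 7246043*(-1438532 + 13394) = 7246043*(-1425138) = -10326611228934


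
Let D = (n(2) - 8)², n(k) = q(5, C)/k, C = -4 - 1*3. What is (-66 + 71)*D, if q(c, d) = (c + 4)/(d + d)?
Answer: 271445/784 ≈ 346.23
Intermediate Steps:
C = -7 (C = -4 - 3 = -7)
q(c, d) = (4 + c)/(2*d) (q(c, d) = (4 + c)/((2*d)) = (4 + c)*(1/(2*d)) = (4 + c)/(2*d))
n(k) = -9/(14*k) (n(k) = ((½)*(4 + 5)/(-7))/k = ((½)*(-⅐)*9)/k = -9/(14*k))
D = 54289/784 (D = (-9/14/2 - 8)² = (-9/14*½ - 8)² = (-9/28 - 8)² = (-233/28)² = 54289/784 ≈ 69.246)
(-66 + 71)*D = (-66 + 71)*(54289/784) = 5*(54289/784) = 271445/784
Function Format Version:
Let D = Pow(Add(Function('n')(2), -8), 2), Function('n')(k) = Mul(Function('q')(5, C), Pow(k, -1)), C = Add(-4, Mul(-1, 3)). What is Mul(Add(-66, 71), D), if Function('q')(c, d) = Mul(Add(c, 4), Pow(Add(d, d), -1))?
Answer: Rational(271445, 784) ≈ 346.23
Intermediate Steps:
C = -7 (C = Add(-4, -3) = -7)
Function('q')(c, d) = Mul(Rational(1, 2), Pow(d, -1), Add(4, c)) (Function('q')(c, d) = Mul(Add(4, c), Pow(Mul(2, d), -1)) = Mul(Add(4, c), Mul(Rational(1, 2), Pow(d, -1))) = Mul(Rational(1, 2), Pow(d, -1), Add(4, c)))
Function('n')(k) = Mul(Rational(-9, 14), Pow(k, -1)) (Function('n')(k) = Mul(Mul(Rational(1, 2), Pow(-7, -1), Add(4, 5)), Pow(k, -1)) = Mul(Mul(Rational(1, 2), Rational(-1, 7), 9), Pow(k, -1)) = Mul(Rational(-9, 14), Pow(k, -1)))
D = Rational(54289, 784) (D = Pow(Add(Mul(Rational(-9, 14), Pow(2, -1)), -8), 2) = Pow(Add(Mul(Rational(-9, 14), Rational(1, 2)), -8), 2) = Pow(Add(Rational(-9, 28), -8), 2) = Pow(Rational(-233, 28), 2) = Rational(54289, 784) ≈ 69.246)
Mul(Add(-66, 71), D) = Mul(Add(-66, 71), Rational(54289, 784)) = Mul(5, Rational(54289, 784)) = Rational(271445, 784)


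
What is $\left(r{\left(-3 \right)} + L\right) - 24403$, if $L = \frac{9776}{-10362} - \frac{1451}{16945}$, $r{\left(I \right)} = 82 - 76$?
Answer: $- \frac{2141952866656}{87792045} \approx -24398.0$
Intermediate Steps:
$r{\left(I \right)} = 6$ ($r{\left(I \right)} = 82 - 76 = 6$)
$L = - \frac{90344791}{87792045}$ ($L = 9776 \left(- \frac{1}{10362}\right) - \frac{1451}{16945} = - \frac{4888}{5181} - \frac{1451}{16945} = - \frac{90344791}{87792045} \approx -1.0291$)
$\left(r{\left(-3 \right)} + L\right) - 24403 = \left(6 - \frac{90344791}{87792045}\right) - 24403 = \frac{436407479}{87792045} - 24403 = - \frac{2141952866656}{87792045}$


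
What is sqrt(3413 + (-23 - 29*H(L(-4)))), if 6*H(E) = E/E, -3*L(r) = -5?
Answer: sqrt(121866)/6 ≈ 58.182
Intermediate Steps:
L(r) = 5/3 (L(r) = -1/3*(-5) = 5/3)
H(E) = 1/6 (H(E) = (E/E)/6 = (1/6)*1 = 1/6)
sqrt(3413 + (-23 - 29*H(L(-4)))) = sqrt(3413 + (-23 - 29*1/6)) = sqrt(3413 + (-23 - 29/6)) = sqrt(3413 - 167/6) = sqrt(20311/6) = sqrt(121866)/6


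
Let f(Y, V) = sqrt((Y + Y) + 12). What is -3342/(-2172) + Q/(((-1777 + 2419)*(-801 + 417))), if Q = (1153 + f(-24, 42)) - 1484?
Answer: 68717959/44621568 - I/41088 ≈ 1.54 - 2.4338e-5*I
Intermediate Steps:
f(Y, V) = sqrt(12 + 2*Y) (f(Y, V) = sqrt(2*Y + 12) = sqrt(12 + 2*Y))
Q = -331 + 6*I (Q = (1153 + sqrt(12 + 2*(-24))) - 1484 = (1153 + sqrt(12 - 48)) - 1484 = (1153 + sqrt(-36)) - 1484 = (1153 + 6*I) - 1484 = -331 + 6*I ≈ -331.0 + 6.0*I)
-3342/(-2172) + Q/(((-1777 + 2419)*(-801 + 417))) = -3342/(-2172) + (-331 + 6*I)/(((-1777 + 2419)*(-801 + 417))) = -3342*(-1/2172) + (-331 + 6*I)/((642*(-384))) = 557/362 + (-331 + 6*I)/(-246528) = 557/362 + (-331 + 6*I)*(-1/246528) = 557/362 + (331/246528 - I/41088) = 68717959/44621568 - I/41088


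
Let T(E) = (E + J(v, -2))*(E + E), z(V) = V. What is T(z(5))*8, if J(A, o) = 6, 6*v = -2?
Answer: 880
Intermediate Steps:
v = -1/3 (v = (1/6)*(-2) = -1/3 ≈ -0.33333)
T(E) = 2*E*(6 + E) (T(E) = (E + 6)*(E + E) = (6 + E)*(2*E) = 2*E*(6 + E))
T(z(5))*8 = (2*5*(6 + 5))*8 = (2*5*11)*8 = 110*8 = 880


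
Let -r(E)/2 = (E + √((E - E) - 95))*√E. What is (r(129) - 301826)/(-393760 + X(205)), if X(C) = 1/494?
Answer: 149102044/194517439 + 988*√129*(129 + I*√95)/194517439 ≈ 0.77396 + 0.00056228*I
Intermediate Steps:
X(C) = 1/494
r(E) = -2*√E*(E + I*√95) (r(E) = -2*(E + √((E - E) - 95))*√E = -2*(E + √(0 - 95))*√E = -2*(E + √(-95))*√E = -2*(E + I*√95)*√E = -2*√E*(E + I*√95))
(r(129) - 301826)/(-393760 + X(205)) = (2*√129*(-1*129 - I*√95) - 301826)/(-393760 + 1/494) = (2*√129*(-129 - I*√95) - 301826)/(-194517439/494) = (-301826 + 2*√129*(-129 - I*√95))*(-494/194517439) = 149102044/194517439 - 988*√129*(-129 - I*√95)/194517439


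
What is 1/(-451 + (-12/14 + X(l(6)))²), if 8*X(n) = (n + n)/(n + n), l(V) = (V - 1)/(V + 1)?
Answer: -3136/1412655 ≈ -0.0022199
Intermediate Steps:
l(V) = (-1 + V)/(1 + V)
X(n) = ⅛ (X(n) = ((n + n)/(n + n))/8 = ((2*n)/((2*n)))/8 = ((2*n)*(1/(2*n)))/8 = (⅛)*1 = ⅛)
1/(-451 + (-12/14 + X(l(6)))²) = 1/(-451 + (-12/14 + ⅛)²) = 1/(-451 + (-12*1/14 + ⅛)²) = 1/(-451 + (-6/7 + ⅛)²) = 1/(-451 + (-41/56)²) = 1/(-451 + 1681/3136) = 1/(-1412655/3136) = -3136/1412655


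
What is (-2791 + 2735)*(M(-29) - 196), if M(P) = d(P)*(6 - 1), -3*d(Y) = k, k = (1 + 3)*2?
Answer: 35168/3 ≈ 11723.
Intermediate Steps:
k = 8 (k = 4*2 = 8)
d(Y) = -8/3 (d(Y) = -⅓*8 = -8/3)
M(P) = -40/3 (M(P) = -8*(6 - 1)/3 = -8/3*5 = -40/3)
(-2791 + 2735)*(M(-29) - 196) = (-2791 + 2735)*(-40/3 - 196) = -56*(-628/3) = 35168/3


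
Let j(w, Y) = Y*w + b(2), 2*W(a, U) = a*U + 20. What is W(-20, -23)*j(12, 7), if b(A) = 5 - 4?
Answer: 20400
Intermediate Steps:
W(a, U) = 10 + U*a/2 (W(a, U) = (a*U + 20)/2 = (U*a + 20)/2 = (20 + U*a)/2 = 10 + U*a/2)
b(A) = 1
j(w, Y) = 1 + Y*w (j(w, Y) = Y*w + 1 = 1 + Y*w)
W(-20, -23)*j(12, 7) = (10 + (½)*(-23)*(-20))*(1 + 7*12) = (10 + 230)*(1 + 84) = 240*85 = 20400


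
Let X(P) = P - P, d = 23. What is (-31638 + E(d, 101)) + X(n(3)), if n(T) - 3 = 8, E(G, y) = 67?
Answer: -31571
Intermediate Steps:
n(T) = 11 (n(T) = 3 + 8 = 11)
X(P) = 0
(-31638 + E(d, 101)) + X(n(3)) = (-31638 + 67) + 0 = -31571 + 0 = -31571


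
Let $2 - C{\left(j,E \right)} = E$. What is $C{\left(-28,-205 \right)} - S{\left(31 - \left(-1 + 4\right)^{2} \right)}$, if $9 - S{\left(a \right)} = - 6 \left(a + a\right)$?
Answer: $-66$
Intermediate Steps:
$C{\left(j,E \right)} = 2 - E$
$S{\left(a \right)} = 9 + 12 a$ ($S{\left(a \right)} = 9 - - 6 \left(a + a\right) = 9 - - 6 \cdot 2 a = 9 - - 12 a = 9 + 12 a$)
$C{\left(-28,-205 \right)} - S{\left(31 - \left(-1 + 4\right)^{2} \right)} = \left(2 - -205\right) - \left(9 + 12 \left(31 - \left(-1 + 4\right)^{2}\right)\right) = \left(2 + 205\right) - \left(9 + 12 \left(31 - 3^{2}\right)\right) = 207 - \left(9 + 12 \left(31 - 9\right)\right) = 207 - \left(9 + 12 \cdot 22\right) = 207 - \left(9 + 264\right) = 207 - 273 = -66$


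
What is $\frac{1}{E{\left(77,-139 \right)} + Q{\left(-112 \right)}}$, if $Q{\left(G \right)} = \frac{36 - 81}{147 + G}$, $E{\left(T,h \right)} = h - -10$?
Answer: $- \frac{7}{912} \approx -0.0076754$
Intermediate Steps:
$E{\left(T,h \right)} = 10 + h$ ($E{\left(T,h \right)} = h + 10 = 10 + h$)
$Q{\left(G \right)} = - \frac{45}{147 + G}$
$\frac{1}{E{\left(77,-139 \right)} + Q{\left(-112 \right)}} = \frac{1}{\left(10 - 139\right) - \frac{45}{147 - 112}} = \frac{1}{-129 - \frac{45}{35}} = \frac{1}{-129 - \frac{9}{7}} = \frac{1}{- \frac{912}{7}} = - \frac{7}{912}$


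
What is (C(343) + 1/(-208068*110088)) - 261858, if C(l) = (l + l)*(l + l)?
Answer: 4781308789680191/22905789984 ≈ 2.0874e+5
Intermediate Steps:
C(l) = 4*l**2 (C(l) = (2*l)*(2*l) = 4*l**2)
(C(343) + 1/(-208068*110088)) - 261858 = (4*343**2 + 1/(-208068*110088)) - 261858 = (4*117649 - 1/208068*1/110088) - 261858 = (470596 - 1/22905789984) - 261858 = 10779373143310463/22905789984 - 261858 = 4781308789680191/22905789984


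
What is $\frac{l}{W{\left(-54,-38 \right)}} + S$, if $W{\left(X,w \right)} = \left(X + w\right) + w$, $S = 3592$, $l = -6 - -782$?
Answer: $\frac{233092}{65} \approx 3586.0$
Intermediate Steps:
$l = 776$ ($l = -6 + 782 = 776$)
$W{\left(X,w \right)} = X + 2 w$
$\frac{l}{W{\left(-54,-38 \right)}} + S = \frac{776}{-54 + 2 \left(-38\right)} + 3592 = \frac{776}{-54 - 76} + 3592 = \frac{776}{-130} + 3592 = 776 \left(- \frac{1}{130}\right) + 3592 = - \frac{388}{65} + 3592 = \frac{233092}{65}$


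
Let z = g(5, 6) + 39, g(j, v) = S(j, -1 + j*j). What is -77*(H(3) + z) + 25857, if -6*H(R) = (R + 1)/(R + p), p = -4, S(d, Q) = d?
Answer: 67253/3 ≈ 22418.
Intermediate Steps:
g(j, v) = j
H(R) = -(1 + R)/(6*(-4 + R)) (H(R) = -(R + 1)/(6*(R - 4)) = -(1 + R)/(6*(-4 + R)))
z = 44 (z = 5 + 39 = 44)
-77*(H(3) + z) + 25857 = -77*((-1 - 1*3)/(6*(-4 + 3)) + 44) + 25857 = -77*((1/6)*(-1 - 3)/(-1) + 44) + 25857 = -77*((1/6)*(-1)*(-4) + 44) + 25857 = -77*(2/3 + 44) + 25857 = -77*134/3 + 25857 = -10318/3 + 25857 = 67253/3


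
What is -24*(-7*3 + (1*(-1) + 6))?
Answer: 384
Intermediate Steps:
-24*(-7*3 + (1*(-1) + 6)) = -24*(-21 + (-1 + 6)) = -24*(-21 + 5) = -24*(-16) = 384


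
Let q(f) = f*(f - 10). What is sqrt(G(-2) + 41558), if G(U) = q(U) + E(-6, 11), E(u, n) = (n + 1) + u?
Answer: 2*sqrt(10397) ≈ 203.93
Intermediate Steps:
E(u, n) = 1 + n + u (E(u, n) = (1 + n) + u = 1 + n + u)
q(f) = f*(-10 + f)
G(U) = 6 + U*(-10 + U) (G(U) = U*(-10 + U) + (1 + 11 - 6) = U*(-10 + U) + 6 = 6 + U*(-10 + U))
sqrt(G(-2) + 41558) = sqrt((6 - 2*(-10 - 2)) + 41558) = sqrt((6 - 2*(-12)) + 41558) = sqrt((6 + 24) + 41558) = sqrt(30 + 41558) = sqrt(41588) = 2*sqrt(10397)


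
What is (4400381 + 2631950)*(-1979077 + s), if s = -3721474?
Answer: -40088161514381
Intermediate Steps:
(4400381 + 2631950)*(-1979077 + s) = (4400381 + 2631950)*(-1979077 - 3721474) = 7032331*(-5700551) = -40088161514381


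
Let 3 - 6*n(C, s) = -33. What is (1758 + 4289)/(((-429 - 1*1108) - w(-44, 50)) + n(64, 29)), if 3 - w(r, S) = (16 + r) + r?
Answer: -6047/1606 ≈ -3.7653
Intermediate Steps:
n(C, s) = 6 (n(C, s) = ½ - ⅙*(-33) = ½ + 11/2 = 6)
w(r, S) = -13 - 2*r (w(r, S) = 3 - ((16 + r) + r) = 3 - (16 + 2*r) = 3 + (-16 - 2*r) = -13 - 2*r)
(1758 + 4289)/(((-429 - 1*1108) - w(-44, 50)) + n(64, 29)) = (1758 + 4289)/(((-429 - 1*1108) - (-13 - 2*(-44))) + 6) = 6047/(((-429 - 1108) - (-13 + 88)) + 6) = 6047/((-1537 - 1*75) + 6) = 6047/((-1537 - 75) + 6) = 6047/(-1612 + 6) = 6047/(-1606) = 6047*(-1/1606) = -6047/1606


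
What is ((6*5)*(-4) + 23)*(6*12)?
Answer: -6984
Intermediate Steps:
((6*5)*(-4) + 23)*(6*12) = (30*(-4) + 23)*72 = (-120 + 23)*72 = -97*72 = -6984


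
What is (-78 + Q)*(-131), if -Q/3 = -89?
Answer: -24759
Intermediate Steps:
Q = 267 (Q = -3*(-89) = 267)
(-78 + Q)*(-131) = (-78 + 267)*(-131) = 189*(-131) = -24759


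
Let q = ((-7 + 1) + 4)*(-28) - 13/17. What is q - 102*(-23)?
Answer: 40821/17 ≈ 2401.2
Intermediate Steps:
q = 939/17 (q = (-6 + 4)*(-28) - 13*1/17 = -2*(-28) - 13/17 = 56 - 13/17 = 939/17 ≈ 55.235)
q - 102*(-23) = 939/17 - 102*(-23) = 939/17 - 1*(-2346) = 939/17 + 2346 = 40821/17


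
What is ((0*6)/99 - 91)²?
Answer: 8281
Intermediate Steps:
((0*6)/99 - 91)² = (0*(1/99) - 91)² = (0 - 91)² = (-91)² = 8281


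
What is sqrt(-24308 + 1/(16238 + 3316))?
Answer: I*sqrt(9294380510574)/19554 ≈ 155.91*I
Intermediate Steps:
sqrt(-24308 + 1/(16238 + 3316)) = sqrt(-24308 + 1/19554) = sqrt(-475318631/19554) = I*sqrt(9294380510574)/19554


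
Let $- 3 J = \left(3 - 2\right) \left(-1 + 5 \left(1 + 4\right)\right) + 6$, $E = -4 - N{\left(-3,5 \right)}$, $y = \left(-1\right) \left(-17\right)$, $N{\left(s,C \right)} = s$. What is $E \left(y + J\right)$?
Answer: $-7$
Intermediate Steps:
$y = 17$
$E = -1$ ($E = -4 - -3 = -4 + 3 = -1$)
$J = -10$ ($J = - \frac{\left(3 - 2\right) \left(-1 + 5 \left(1 + 4\right)\right) + 6}{3} = - \frac{1 \left(-1 + 5 \cdot 5\right) + 6}{3} = - \frac{1 \left(-1 + 25\right) + 6}{3} = - \frac{1 \cdot 24 + 6}{3} = - \frac{24 + 6}{3} = \left(- \frac{1}{3}\right) 30 = -10$)
$E \left(y + J\right) = - (17 - 10) = \left(-1\right) 7 = -7$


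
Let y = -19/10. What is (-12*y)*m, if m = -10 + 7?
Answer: -342/5 ≈ -68.400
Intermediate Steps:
y = -19/10 (y = -19*⅒ = -19/10 ≈ -1.9000)
m = -3
(-12*y)*m = -12*(-19/10)*(-3) = (114/5)*(-3) = -342/5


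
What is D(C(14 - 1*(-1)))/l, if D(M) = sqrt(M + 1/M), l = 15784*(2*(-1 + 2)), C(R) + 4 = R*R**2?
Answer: sqrt(38306837182)/106415728 ≈ 0.0018392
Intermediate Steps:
C(R) = -4 + R**3 (C(R) = -4 + R*R**2 = -4 + R**3)
l = 31568 (l = 15784*(2*1) = 15784*2 = 31568)
D(C(14 - 1*(-1)))/l = sqrt((-4 + (14 - 1*(-1))**3) + 1/(-4 + (14 - 1*(-1))**3))/31568 = sqrt((-4 + (14 + 1)**3) + 1/(-4 + (14 + 1)**3))*(1/31568) = sqrt((-4 + 15**3) + 1/(-4 + 15**3))*(1/31568) = sqrt((-4 + 3375) + 1/(-4 + 3375))*(1/31568) = sqrt(3371 + 1/3371)*(1/31568) = sqrt(11363642/3371)*(1/31568) = (sqrt(38306837182)/3371)*(1/31568) = sqrt(38306837182)/106415728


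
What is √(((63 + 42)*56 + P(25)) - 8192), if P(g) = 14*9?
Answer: I*√2186 ≈ 46.755*I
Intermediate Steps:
P(g) = 126
√(((63 + 42)*56 + P(25)) - 8192) = √(((63 + 42)*56 + 126) - 8192) = √((105*56 + 126) - 8192) = √((5880 + 126) - 8192) = √(6006 - 8192) = √(-2186) = I*√2186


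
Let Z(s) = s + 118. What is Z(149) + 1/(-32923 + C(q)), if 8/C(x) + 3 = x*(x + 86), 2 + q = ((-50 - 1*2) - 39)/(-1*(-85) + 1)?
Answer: 16685738921336/62493411309 ≈ 267.00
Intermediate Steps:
q = -263/86 (q = -2 + ((-50 - 1*2) - 39)/(-1*(-85) + 1) = -2 + ((-50 - 2) - 39)/(85 + 1) = -2 + (-52 - 39)/86 = -2 - 91*1/86 = -2 - 91/86 = -263/86 ≈ -3.0581)
Z(s) = 118 + s
C(x) = 8/(-3 + x*(86 + x)) (C(x) = 8/(-3 + x*(x + 86)) = 8/(-3 + x*(86 + x)))
Z(149) + 1/(-32923 + C(q)) = (118 + 149) + 1/(-32923 + 8/(-3 + (-263/86)² + 86*(-263/86))) = 267 + 1/(-32923 + 8/(-3 + 69169/7396 - 263)) = 267 + 1/(-32923 + 8/(-1898167/7396)) = 267 + 1/(-32923 + 8*(-7396/1898167)) = 267 + 1/(-32923 - 59168/1898167) = 267 + 1/(-62493411309/1898167) = 267 - 1898167/62493411309 = 16685738921336/62493411309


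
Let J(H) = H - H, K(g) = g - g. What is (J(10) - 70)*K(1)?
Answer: 0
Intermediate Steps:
K(g) = 0
J(H) = 0
(J(10) - 70)*K(1) = (0 - 70)*0 = -70*0 = 0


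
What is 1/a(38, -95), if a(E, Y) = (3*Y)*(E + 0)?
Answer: -1/10830 ≈ -9.2336e-5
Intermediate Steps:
a(E, Y) = 3*E*Y (a(E, Y) = (3*Y)*E = 3*E*Y)
1/a(38, -95) = 1/(3*38*(-95)) = 1/(-10830) = -1/10830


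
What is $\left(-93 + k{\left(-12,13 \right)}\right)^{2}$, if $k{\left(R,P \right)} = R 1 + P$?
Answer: $8464$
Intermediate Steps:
$k{\left(R,P \right)} = P + R$ ($k{\left(R,P \right)} = R + P = P + R$)
$\left(-93 + k{\left(-12,13 \right)}\right)^{2} = \left(-93 + \left(13 - 12\right)\right)^{2} = \left(-93 + 1\right)^{2} = \left(-92\right)^{2} = 8464$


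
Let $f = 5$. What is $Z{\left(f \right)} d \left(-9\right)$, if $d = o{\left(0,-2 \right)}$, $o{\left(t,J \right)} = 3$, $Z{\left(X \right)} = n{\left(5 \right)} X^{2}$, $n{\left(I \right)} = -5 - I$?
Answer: $6750$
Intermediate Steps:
$Z{\left(X \right)} = - 10 X^{2}$ ($Z{\left(X \right)} = \left(-5 - 5\right) X^{2} = - 10 X^{2}$)
$d = 3$
$Z{\left(f \right)} d \left(-9\right) = - 10 \cdot 5^{2} \cdot 3 \left(-9\right) = \left(-10\right) 25 \cdot 3 \left(-9\right) = \left(-250\right) 3 \left(-9\right) = \left(-750\right) \left(-9\right) = 6750$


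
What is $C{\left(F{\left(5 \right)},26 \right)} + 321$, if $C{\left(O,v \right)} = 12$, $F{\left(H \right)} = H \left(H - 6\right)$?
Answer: $333$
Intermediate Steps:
$F{\left(H \right)} = H \left(-6 + H\right)$
$C{\left(F{\left(5 \right)},26 \right)} + 321 = 12 + 321 = 333$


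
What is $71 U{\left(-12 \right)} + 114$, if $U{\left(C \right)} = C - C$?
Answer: $114$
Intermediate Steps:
$U{\left(C \right)} = 0$
$71 U{\left(-12 \right)} + 114 = 71 \cdot 0 + 114 = 0 + 114 = 114$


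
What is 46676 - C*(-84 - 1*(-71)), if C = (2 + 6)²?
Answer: 47508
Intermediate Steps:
C = 64 (C = 8² = 64)
46676 - C*(-84 - 1*(-71)) = 46676 - 64*(-84 - 1*(-71)) = 46676 - 64*(-84 + 71) = 46676 - 64*(-13) = 46676 - 1*(-832) = 46676 + 832 = 47508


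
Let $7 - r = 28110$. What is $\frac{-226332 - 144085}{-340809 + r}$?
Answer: $\frac{370417}{368912} \approx 1.0041$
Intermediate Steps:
$r = -28103$ ($r = 7 - 28110 = -28103$)
$\frac{-226332 - 144085}{-340809 + r} = \frac{-226332 - 144085}{-340809 - 28103} = - \frac{370417}{-368912} = \left(-370417\right) \left(- \frac{1}{368912}\right) = \frac{370417}{368912}$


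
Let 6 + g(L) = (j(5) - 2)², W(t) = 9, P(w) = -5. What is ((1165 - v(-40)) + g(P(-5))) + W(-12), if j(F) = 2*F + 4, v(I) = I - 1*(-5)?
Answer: 1347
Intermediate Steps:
v(I) = 5 + I (v(I) = I + 5 = 5 + I)
j(F) = 4 + 2*F
g(L) = 138 (g(L) = -6 + ((4 + 2*5) - 2)² = -6 + ((4 + 10) - 2)² = -6 + (14 - 2)² = -6 + 12² = -6 + 144 = 138)
((1165 - v(-40)) + g(P(-5))) + W(-12) = ((1165 - (5 - 40)) + 138) + 9 = ((1165 - 1*(-35)) + 138) + 9 = ((1165 + 35) + 138) + 9 = (1200 + 138) + 9 = 1338 + 9 = 1347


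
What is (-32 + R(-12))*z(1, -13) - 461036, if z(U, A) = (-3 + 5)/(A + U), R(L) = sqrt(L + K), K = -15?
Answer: -1383092/3 - I*sqrt(3)/2 ≈ -4.6103e+5 - 0.86602*I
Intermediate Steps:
R(L) = sqrt(-15 + L) (R(L) = sqrt(L - 15) = sqrt(-15 + L))
z(U, A) = 2/(A + U)
(-32 + R(-12))*z(1, -13) - 461036 = (-32 + sqrt(-15 - 12))*(2/(-13 + 1)) - 461036 = (-32 + sqrt(-27))*(2/(-12)) - 461036 = (-32 + 3*I*sqrt(3))*(2*(-1/12)) - 461036 = (-32 + 3*I*sqrt(3))*(-1/6) - 461036 = (16/3 - I*sqrt(3)/2) - 461036 = -1383092/3 - I*sqrt(3)/2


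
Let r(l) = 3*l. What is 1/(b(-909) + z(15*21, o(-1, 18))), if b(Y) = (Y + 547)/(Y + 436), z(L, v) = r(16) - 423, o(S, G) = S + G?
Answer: -473/177013 ≈ -0.0026721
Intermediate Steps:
o(S, G) = G + S
z(L, v) = -375 (z(L, v) = 3*16 - 423 = 48 - 423 = -375)
b(Y) = (547 + Y)/(436 + Y)
1/(b(-909) + z(15*21, o(-1, 18))) = 1/((547 - 909)/(436 - 909) - 375) = 1/(-362/(-473) - 375) = 1/(-1/473*(-362) - 375) = 1/(362/473 - 375) = 1/(-177013/473) = -473/177013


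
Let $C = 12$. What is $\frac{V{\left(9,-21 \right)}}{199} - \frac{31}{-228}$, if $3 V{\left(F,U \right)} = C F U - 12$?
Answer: $- \frac{167111}{45372} \approx -3.6831$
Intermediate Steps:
$V{\left(F,U \right)} = -4 + 4 F U$ ($V{\left(F,U \right)} = \frac{12 F U - 12}{3} = \frac{-12 + 12 F U}{3} = -4 + 4 F U$)
$\frac{V{\left(9,-21 \right)}}{199} - \frac{31}{-228} = \frac{-4 + 4 \cdot 9 \left(-21\right)}{199} - \frac{31}{-228} = \left(-4 - 756\right) \frac{1}{199} - - \frac{31}{228} = \left(-760\right) \frac{1}{199} + \frac{31}{228} = - \frac{760}{199} + \frac{31}{228} = - \frac{167111}{45372}$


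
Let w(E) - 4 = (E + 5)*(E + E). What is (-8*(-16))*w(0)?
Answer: 512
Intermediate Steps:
w(E) = 4 + 2*E*(5 + E) (w(E) = 4 + (E + 5)*(E + E) = 4 + (5 + E)*(2*E) = 4 + 2*E*(5 + E))
(-8*(-16))*w(0) = (-8*(-16))*(4 + 2*0**2 + 10*0) = 128*(4 + 2*0 + 0) = 128*(4 + 0 + 0) = 128*4 = 512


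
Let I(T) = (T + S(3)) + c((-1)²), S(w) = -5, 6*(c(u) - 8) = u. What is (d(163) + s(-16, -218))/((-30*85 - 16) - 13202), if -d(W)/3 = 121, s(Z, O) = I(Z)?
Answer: 2255/94608 ≈ 0.023835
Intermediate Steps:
c(u) = 8 + u/6
I(T) = 19/6 + T (I(T) = (T - 5) + (8 + (⅙)*(-1)²) = (-5 + T) + (8 + (⅙)*1) = (-5 + T) + (8 + ⅙) = (-5 + T) + 49/6 = 19/6 + T)
s(Z, O) = 19/6 + Z
d(W) = -363 (d(W) = -3*121 = -363)
(d(163) + s(-16, -218))/((-30*85 - 16) - 13202) = (-363 + (19/6 - 16))/((-30*85 - 16) - 13202) = (-363 - 77/6)/((-2550 - 16) - 13202) = -2255/(6*(-2566 - 13202)) = -2255/6/(-15768) = -2255/6*(-1/15768) = 2255/94608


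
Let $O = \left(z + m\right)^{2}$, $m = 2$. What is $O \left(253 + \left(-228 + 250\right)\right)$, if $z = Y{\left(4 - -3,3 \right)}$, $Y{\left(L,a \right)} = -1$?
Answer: $275$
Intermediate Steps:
$z = -1$
$O = 1$ ($O = \left(-1 + 2\right)^{2} = 1^{2} = 1$)
$O \left(253 + \left(-228 + 250\right)\right) = 1 \left(253 + \left(-228 + 250\right)\right) = 1 \left(253 + 22\right) = 1 \cdot 275 = 275$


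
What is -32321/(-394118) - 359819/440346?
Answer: -31894680394/43387071207 ≈ -0.73512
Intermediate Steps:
-32321/(-394118) - 359819/440346 = -32321*(-1/394118) - 359819*1/440346 = 32321/394118 - 359819/440346 = -31894680394/43387071207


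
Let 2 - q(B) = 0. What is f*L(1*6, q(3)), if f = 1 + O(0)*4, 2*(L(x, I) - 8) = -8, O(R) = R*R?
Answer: 4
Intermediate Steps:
q(B) = 2 (q(B) = 2 - 1*0 = 2 + 0 = 2)
O(R) = R**2
L(x, I) = 4 (L(x, I) = 8 + (1/2)*(-8) = 8 - 4 = 4)
f = 1 (f = 1 + 0**2*4 = 1 + 0*4 = 1 + 0 = 1)
f*L(1*6, q(3)) = 1*4 = 4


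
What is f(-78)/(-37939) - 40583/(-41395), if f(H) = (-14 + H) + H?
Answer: 1546715587/1570484905 ≈ 0.98487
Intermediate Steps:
f(H) = -14 + 2*H
f(-78)/(-37939) - 40583/(-41395) = (-14 + 2*(-78))/(-37939) - 40583/(-41395) = (-14 - 156)*(-1/37939) - 40583*(-1/41395) = -170*(-1/37939) + 40583/41395 = 170/37939 + 40583/41395 = 1546715587/1570484905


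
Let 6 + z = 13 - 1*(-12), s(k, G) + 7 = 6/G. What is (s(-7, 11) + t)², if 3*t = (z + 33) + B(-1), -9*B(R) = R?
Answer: 10510564/88209 ≈ 119.16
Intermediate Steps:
s(k, G) = -7 + 6/G
B(R) = -R/9
z = 19 (z = -6 + (13 - 1*(-12)) = -6 + (13 + 12) = -6 + 25 = 19)
t = 469/27 (t = ((19 + 33) - ⅑*(-1))/3 = (52 + ⅑)/3 = (⅓)*(469/9) = 469/27 ≈ 17.370)
(s(-7, 11) + t)² = ((-7 + 6/11) + 469/27)² = (-71/11 + 469/27)² = (3242/297)² = 10510564/88209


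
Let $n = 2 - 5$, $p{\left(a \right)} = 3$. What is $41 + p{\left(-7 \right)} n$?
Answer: $32$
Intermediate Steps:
$n = -3$
$41 + p{\left(-7 \right)} n = 41 + 3 \left(-3\right) = 41 - 9 = 32$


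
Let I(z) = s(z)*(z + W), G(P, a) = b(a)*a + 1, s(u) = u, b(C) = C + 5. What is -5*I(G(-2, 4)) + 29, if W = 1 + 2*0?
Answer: -7001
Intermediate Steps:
b(C) = 5 + C
W = 1 (W = 1 + 0 = 1)
G(P, a) = 1 + a*(5 + a) (G(P, a) = (5 + a)*a + 1 = a*(5 + a) + 1 = 1 + a*(5 + a))
I(z) = z*(1 + z) (I(z) = z*(z + 1) = z*(1 + z))
-5*I(G(-2, 4)) + 29 = -5*(1 + 4*(5 + 4))*(1 + (1 + 4*(5 + 4))) + 29 = -5*(1 + 4*9)*(1 + (1 + 4*9)) + 29 = -5*(1 + 36)*(1 + (1 + 36)) + 29 = -185*(1 + 37) + 29 = -185*38 + 29 = -5*1406 + 29 = -7030 + 29 = -7001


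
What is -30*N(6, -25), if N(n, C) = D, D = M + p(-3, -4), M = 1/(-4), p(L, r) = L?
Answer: 195/2 ≈ 97.500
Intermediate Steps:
M = -¼ ≈ -0.25000
D = -13/4 (D = -¼ - 3 = -13/4 ≈ -3.2500)
N(n, C) = -13/4
-30*N(6, -25) = -30*(-13/4) = 195/2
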